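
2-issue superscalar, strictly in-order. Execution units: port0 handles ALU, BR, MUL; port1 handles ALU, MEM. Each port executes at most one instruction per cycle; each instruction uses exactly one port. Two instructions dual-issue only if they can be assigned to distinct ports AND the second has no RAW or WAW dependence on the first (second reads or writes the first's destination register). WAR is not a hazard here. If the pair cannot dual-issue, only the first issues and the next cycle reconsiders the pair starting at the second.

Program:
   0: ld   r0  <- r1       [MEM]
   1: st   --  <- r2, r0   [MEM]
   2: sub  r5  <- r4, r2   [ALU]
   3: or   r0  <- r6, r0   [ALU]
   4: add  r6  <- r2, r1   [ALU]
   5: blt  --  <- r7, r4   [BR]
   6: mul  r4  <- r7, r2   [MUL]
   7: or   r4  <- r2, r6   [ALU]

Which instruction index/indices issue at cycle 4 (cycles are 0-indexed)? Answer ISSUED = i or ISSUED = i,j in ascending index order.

ISSUED = 6

0. ld.MEM @i0  | no-port MEM/MEM
1. st.MEM/sub.ALU @i1/i2  | 2-wide
2. or.ALU/add.ALU @i3/i4  | 2-wide
3. blt.BR @i5  | no-port BR/MUL
4. mul.MUL @i6  | WAW r4
5. or.ALU @i7  | tail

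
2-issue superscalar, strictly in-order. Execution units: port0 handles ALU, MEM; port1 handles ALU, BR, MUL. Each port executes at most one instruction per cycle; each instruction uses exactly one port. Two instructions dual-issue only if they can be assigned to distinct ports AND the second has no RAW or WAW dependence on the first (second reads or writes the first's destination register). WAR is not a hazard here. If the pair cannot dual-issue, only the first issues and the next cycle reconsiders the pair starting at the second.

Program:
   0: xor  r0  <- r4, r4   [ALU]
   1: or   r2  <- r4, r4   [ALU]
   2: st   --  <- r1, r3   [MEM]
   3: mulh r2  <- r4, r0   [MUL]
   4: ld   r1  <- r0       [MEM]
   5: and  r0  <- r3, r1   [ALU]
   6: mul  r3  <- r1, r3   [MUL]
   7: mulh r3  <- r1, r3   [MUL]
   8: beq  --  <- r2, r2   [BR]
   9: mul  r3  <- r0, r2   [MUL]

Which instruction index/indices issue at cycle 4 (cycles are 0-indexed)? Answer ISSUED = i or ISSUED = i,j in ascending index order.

ISSUED = 7

t=0 i0+i1:xor.ALU+or.ALU ; 2-wide
t=1 i2+i3:st.MEM+mulh.MUL ; 2-wide
t=2 i4:ld.MEM ; RAW r1
t=3 i5+i6:and.ALU+mul.MUL ; 2-wide
t=4 i7:mulh.MUL ; no-port MUL/BR
t=5 i8:beq.BR ; no-port BR/MUL
t=6 i9:mul.MUL ; tail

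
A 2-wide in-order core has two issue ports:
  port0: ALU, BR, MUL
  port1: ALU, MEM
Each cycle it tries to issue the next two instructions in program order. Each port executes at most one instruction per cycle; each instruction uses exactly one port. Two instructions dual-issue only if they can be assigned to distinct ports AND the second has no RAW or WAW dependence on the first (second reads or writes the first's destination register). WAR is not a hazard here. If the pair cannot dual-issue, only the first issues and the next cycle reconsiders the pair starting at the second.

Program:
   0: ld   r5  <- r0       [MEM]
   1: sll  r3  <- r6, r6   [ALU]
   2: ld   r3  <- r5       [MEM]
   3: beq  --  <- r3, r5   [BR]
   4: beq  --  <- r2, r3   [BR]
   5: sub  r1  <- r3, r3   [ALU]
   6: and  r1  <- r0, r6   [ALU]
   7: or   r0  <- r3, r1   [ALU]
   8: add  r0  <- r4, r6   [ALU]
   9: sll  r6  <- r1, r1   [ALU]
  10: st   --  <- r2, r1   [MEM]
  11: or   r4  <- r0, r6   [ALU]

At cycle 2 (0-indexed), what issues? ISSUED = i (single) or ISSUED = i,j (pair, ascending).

ISSUED = 3

[0] i0/i1  ld sll  -- dual
[1] i2  ld  -- RAW r3
[2] i3  beq  -- no-port BR/BR
[3] i4/i5  beq sub  -- dual
[4] i6  and  -- RAW r1
[5] i7  or  -- WAW r0
[6] i8/i9  add sll  -- dual
[7] i10/i11  st or  -- dual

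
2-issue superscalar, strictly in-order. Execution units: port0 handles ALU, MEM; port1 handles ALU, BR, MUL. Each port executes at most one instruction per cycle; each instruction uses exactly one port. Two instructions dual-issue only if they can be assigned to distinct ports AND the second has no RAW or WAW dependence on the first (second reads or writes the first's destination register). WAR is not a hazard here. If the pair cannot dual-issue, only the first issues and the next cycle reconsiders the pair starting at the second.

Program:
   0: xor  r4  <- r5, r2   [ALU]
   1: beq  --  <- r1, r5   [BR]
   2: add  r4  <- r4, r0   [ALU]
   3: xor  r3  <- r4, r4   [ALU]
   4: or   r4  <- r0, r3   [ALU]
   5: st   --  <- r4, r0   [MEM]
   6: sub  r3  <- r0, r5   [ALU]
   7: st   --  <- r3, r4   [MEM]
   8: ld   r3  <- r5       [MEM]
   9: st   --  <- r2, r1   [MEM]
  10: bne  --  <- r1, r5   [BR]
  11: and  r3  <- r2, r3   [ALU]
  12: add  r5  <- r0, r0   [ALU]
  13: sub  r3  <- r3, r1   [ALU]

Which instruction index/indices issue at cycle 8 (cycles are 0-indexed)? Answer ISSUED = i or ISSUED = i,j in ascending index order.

0. xor.ALU/beq.BR @i0+i1  | 2-wide
1. add.ALU @i2  | RAW r4
2. xor.ALU @i3  | RAW r3
3. or.ALU @i4  | RAW r4
4. st.MEM/sub.ALU @i5+i6  | 2-wide
5. st.MEM @i7  | no-port MEM/MEM
6. ld.MEM @i8  | no-port MEM/MEM
7. st.MEM/bne.BR @i9+i10  | 2-wide
8. and.ALU/add.ALU @i11+i12  | 2-wide
9. sub.ALU @i13  | tail

ISSUED = 11,12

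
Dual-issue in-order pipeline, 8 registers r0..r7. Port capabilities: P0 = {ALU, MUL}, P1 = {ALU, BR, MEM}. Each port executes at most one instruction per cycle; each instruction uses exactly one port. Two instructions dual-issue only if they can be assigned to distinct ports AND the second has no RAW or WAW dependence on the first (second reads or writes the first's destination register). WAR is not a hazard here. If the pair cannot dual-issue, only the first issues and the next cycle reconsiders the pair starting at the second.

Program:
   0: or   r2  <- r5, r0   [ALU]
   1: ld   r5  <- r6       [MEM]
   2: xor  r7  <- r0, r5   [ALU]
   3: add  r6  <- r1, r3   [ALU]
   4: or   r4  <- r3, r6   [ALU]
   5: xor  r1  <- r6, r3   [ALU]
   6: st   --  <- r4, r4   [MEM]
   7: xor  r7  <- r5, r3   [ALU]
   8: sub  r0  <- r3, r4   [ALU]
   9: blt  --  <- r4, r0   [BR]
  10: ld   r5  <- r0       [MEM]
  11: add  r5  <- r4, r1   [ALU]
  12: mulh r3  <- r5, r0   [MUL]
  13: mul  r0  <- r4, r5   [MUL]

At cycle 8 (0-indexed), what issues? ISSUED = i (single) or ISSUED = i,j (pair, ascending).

[0] i0+i1  or ld  -- dual
[1] i2+i3  xor add  -- dual
[2] i4+i5  or xor  -- dual
[3] i6+i7  st xor  -- dual
[4] i8  sub  -- RAW r0
[5] i9  blt  -- no-port BR/MEM
[6] i10  ld  -- WAW r5
[7] i11  add  -- RAW r5
[8] i12  mulh  -- no-port MUL/MUL
[9] i13  mul  -- tail

ISSUED = 12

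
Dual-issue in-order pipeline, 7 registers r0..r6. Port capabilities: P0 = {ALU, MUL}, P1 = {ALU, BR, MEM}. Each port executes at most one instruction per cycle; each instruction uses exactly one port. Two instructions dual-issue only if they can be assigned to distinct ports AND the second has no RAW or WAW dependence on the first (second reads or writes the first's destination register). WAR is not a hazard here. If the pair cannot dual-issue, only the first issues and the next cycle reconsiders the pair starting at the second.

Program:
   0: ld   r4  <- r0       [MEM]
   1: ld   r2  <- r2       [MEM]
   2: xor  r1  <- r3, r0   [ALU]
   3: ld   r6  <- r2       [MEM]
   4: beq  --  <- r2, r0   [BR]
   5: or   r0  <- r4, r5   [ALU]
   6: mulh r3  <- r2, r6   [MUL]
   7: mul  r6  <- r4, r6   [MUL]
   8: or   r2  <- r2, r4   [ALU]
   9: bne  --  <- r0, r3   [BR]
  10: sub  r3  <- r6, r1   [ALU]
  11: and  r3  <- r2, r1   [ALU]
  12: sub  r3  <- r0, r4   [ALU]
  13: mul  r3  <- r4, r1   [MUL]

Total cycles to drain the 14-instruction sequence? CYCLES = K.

CYCLES = 10

t=0 i0:ld.MEM ; no-port MEM/MEM
t=1 i1,i2:ld.MEM/xor.ALU ; dual
t=2 i3:ld.MEM ; no-port MEM/BR
t=3 i4,i5:beq.BR/or.ALU ; dual
t=4 i6:mulh.MUL ; no-port MUL/MUL
t=5 i7,i8:mul.MUL/or.ALU ; dual
t=6 i9,i10:bne.BR/sub.ALU ; dual
t=7 i11:and.ALU ; WAW r3
t=8 i12:sub.ALU ; WAW r3
t=9 i13:mul.MUL ; tail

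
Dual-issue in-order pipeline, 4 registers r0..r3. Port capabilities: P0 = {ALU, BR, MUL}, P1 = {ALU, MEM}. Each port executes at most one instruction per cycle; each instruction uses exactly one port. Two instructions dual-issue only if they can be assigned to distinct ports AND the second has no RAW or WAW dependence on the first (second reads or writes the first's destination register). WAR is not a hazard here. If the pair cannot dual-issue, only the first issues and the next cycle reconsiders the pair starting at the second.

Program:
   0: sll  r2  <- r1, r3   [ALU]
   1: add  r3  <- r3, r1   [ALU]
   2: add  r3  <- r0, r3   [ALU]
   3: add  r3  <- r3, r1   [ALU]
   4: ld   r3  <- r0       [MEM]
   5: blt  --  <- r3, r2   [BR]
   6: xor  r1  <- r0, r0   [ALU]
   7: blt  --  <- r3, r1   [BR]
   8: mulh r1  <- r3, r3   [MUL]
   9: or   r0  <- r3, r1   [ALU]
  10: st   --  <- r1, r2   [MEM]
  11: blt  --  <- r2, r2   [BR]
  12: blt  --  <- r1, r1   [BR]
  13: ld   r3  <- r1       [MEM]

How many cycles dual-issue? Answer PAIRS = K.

PAIRS = 4

t=0 i0&i1:sll.ALU/add.ALU ; pair
t=1 i2:add.ALU ; RAW+WAW r3
t=2 i3:add.ALU ; WAW r3
t=3 i4:ld.MEM ; RAW r3
t=4 i5&i6:blt.BR/xor.ALU ; pair
t=5 i7:blt.BR ; no-port BR/MUL
t=6 i8:mulh.MUL ; RAW r1
t=7 i9&i10:or.ALU/st.MEM ; pair
t=8 i11:blt.BR ; no-port BR/BR
t=9 i12&i13:blt.BR/ld.MEM ; pair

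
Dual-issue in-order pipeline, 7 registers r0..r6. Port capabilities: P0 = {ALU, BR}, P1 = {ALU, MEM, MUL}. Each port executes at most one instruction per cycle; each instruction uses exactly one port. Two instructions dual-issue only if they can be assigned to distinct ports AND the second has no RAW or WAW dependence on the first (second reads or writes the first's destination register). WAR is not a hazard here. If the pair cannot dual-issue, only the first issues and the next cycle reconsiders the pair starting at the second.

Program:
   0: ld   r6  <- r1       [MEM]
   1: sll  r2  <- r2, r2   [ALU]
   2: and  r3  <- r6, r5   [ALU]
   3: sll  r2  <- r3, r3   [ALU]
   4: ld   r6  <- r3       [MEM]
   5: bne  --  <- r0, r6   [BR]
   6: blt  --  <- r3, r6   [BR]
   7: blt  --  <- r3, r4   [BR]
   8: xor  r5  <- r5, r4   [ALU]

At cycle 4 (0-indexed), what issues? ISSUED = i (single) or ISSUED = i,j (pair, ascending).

ISSUED = 6

[0] i0/i1  ld.MEM;sll.ALU  -- 2-wide
[1] i2  and.ALU  -- RAW r3
[2] i3/i4  sll.ALU;ld.MEM  -- 2-wide
[3] i5  bne.BR  -- no-port BR/BR
[4] i6  blt.BR  -- no-port BR/BR
[5] i7/i8  blt.BR;xor.ALU  -- 2-wide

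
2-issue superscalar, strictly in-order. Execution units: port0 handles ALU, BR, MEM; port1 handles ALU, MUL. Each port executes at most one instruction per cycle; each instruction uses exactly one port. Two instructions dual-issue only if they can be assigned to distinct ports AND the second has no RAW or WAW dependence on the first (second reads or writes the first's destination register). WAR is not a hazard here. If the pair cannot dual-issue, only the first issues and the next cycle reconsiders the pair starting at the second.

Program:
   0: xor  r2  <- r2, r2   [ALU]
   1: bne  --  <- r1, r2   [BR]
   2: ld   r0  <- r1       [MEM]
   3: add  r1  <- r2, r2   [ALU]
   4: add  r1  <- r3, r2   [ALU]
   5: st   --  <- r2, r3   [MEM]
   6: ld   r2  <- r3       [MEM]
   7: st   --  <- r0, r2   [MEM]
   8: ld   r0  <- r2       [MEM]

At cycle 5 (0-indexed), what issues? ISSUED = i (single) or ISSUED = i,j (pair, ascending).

ISSUED = 7

t=0 i0:xor.ALU ; RAW r2
t=1 i1:bne.BR ; no-port BR/MEM
t=2 i2+i3:ld.MEM+add.ALU ; 2-wide
t=3 i4+i5:add.ALU+st.MEM ; 2-wide
t=4 i6:ld.MEM ; no-port MEM/MEM
t=5 i7:st.MEM ; no-port MEM/MEM
t=6 i8:ld.MEM ; tail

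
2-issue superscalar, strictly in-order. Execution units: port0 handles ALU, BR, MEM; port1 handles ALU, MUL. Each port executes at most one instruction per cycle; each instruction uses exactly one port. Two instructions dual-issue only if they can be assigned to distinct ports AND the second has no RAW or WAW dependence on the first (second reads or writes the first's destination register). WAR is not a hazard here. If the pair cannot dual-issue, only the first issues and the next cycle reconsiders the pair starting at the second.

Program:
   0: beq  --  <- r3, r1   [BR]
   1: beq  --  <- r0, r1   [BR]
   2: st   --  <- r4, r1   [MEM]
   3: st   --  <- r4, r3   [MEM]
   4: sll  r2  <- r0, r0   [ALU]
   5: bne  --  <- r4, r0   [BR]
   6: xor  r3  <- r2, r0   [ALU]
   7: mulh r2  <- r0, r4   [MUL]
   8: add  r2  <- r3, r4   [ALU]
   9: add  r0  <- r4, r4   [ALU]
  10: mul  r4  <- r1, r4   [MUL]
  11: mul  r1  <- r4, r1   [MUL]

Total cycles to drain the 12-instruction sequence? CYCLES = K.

  cy0 -> i0 (beq.BR) no-port BR/BR
  cy1 -> i1 (beq.BR) no-port BR/MEM
  cy2 -> i2 (st.MEM) no-port MEM/MEM
  cy3 -> i3&i4 (st.MEM+sll.ALU) 2-wide
  cy4 -> i5&i6 (bne.BR+xor.ALU) 2-wide
  cy5 -> i7 (mulh.MUL) WAW r2
  cy6 -> i8&i9 (add.ALU+add.ALU) 2-wide
  cy7 -> i10 (mul.MUL) no-port MUL/MUL
  cy8 -> i11 (mul.MUL) tail

CYCLES = 9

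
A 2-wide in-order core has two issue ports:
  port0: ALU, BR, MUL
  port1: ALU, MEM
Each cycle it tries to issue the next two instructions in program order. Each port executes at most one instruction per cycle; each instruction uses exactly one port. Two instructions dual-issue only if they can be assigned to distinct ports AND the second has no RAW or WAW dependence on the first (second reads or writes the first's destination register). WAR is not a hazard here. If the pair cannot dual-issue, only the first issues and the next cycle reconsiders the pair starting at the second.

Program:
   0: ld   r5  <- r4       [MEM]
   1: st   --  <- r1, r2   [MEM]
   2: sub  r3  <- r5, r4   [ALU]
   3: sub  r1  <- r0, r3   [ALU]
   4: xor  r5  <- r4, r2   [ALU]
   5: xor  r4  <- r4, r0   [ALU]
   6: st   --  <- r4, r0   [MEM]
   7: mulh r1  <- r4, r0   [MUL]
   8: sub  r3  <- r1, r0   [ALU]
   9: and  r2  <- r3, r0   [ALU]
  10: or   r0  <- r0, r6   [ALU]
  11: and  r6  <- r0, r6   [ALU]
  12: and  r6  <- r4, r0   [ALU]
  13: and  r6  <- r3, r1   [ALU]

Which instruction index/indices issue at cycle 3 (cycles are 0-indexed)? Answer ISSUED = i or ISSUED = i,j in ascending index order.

ISSUED = 5

c0: i0 ld  no-port MEM/MEM
c1: i1/i2 st+sub  2-wide
c2: i3/i4 sub+xor  2-wide
c3: i5 xor  RAW r4
c4: i6/i7 st+mulh  2-wide
c5: i8 sub  RAW r3
c6: i9/i10 and+or  2-wide
c7: i11 and  WAW r6
c8: i12 and  WAW r6
c9: i13 and  tail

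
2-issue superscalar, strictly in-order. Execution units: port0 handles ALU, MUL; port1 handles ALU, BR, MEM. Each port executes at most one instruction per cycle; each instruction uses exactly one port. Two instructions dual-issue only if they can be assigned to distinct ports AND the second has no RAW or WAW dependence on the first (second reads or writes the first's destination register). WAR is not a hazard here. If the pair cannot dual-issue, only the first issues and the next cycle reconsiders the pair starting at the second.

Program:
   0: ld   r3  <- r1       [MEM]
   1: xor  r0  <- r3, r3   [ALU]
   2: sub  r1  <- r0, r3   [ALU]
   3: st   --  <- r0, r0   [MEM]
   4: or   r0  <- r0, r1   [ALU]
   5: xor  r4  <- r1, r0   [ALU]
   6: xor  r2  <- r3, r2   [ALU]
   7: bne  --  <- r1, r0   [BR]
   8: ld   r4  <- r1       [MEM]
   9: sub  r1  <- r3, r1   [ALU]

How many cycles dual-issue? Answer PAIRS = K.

PAIRS = 3

t=0 i0:ld ; RAW r3
t=1 i1:xor ; RAW r0
t=2 i2&i3:sub;st ; 2-wide
t=3 i4:or ; RAW r0
t=4 i5&i6:xor;xor ; 2-wide
t=5 i7:bne ; no-port BR/MEM
t=6 i8&i9:ld;sub ; 2-wide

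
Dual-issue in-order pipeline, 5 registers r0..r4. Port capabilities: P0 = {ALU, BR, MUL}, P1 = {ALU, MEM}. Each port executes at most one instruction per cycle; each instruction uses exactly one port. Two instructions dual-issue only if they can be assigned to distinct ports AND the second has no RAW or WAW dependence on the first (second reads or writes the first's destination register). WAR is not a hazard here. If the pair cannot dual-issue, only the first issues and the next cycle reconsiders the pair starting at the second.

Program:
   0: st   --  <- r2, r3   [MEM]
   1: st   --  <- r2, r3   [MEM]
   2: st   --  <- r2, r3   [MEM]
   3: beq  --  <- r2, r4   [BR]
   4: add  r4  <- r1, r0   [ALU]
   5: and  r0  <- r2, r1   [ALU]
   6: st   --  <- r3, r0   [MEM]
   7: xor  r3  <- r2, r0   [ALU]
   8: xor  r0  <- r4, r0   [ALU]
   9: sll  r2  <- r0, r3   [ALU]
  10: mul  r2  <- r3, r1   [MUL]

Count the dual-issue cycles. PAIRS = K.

#0 head=0: st.MEM i0 no-port MEM/MEM
#1 head=1: st.MEM i1 no-port MEM/MEM
#2 head=2: st.MEM beq.BR i2,i3 dual
#3 head=4: add.ALU and.ALU i4,i5 dual
#4 head=6: st.MEM xor.ALU i6,i7 dual
#5 head=8: xor.ALU i8 RAW r0
#6 head=9: sll.ALU i9 WAW r2
#7 head=10: mul.MUL i10 tail

PAIRS = 3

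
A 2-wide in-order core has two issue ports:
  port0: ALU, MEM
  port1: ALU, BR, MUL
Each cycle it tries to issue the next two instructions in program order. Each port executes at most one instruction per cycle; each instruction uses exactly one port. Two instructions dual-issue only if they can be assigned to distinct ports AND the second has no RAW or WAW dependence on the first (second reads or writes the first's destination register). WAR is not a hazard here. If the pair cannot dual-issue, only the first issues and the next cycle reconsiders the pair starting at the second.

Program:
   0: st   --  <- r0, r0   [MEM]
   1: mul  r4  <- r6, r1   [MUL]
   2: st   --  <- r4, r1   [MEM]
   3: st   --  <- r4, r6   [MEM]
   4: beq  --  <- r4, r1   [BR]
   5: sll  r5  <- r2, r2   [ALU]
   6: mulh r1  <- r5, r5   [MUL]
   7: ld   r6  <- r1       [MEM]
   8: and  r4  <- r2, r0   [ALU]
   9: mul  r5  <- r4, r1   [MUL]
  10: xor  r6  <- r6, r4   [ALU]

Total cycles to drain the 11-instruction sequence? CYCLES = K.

CYCLES = 7

0. st.MEM/mul.MUL @i0&i1  | dual
1. st.MEM @i2  | no-port MEM/MEM
2. st.MEM/beq.BR @i3&i4  | dual
3. sll.ALU @i5  | RAW r5
4. mulh.MUL @i6  | RAW r1
5. ld.MEM/and.ALU @i7&i8  | dual
6. mul.MUL/xor.ALU @i9&i10  | dual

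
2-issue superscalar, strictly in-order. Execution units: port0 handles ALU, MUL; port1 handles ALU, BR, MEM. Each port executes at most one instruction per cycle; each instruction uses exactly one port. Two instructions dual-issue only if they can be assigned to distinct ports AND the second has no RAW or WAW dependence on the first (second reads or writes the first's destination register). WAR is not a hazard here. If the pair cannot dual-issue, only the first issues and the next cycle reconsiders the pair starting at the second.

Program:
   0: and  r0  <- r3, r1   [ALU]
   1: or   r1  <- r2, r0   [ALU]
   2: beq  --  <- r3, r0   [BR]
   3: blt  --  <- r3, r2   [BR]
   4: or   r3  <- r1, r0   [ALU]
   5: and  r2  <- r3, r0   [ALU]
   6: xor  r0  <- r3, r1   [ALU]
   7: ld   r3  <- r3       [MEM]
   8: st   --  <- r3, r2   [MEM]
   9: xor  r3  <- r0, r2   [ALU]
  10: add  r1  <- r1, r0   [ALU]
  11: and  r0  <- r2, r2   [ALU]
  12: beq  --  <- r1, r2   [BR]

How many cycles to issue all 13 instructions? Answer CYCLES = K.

CYCLES = 8

  cy0 -> i0 (and) RAW r0
  cy1 -> i1&i2 (or;beq) pair
  cy2 -> i3&i4 (blt;or) pair
  cy3 -> i5&i6 (and;xor) pair
  cy4 -> i7 (ld) no-port MEM/MEM
  cy5 -> i8&i9 (st;xor) pair
  cy6 -> i10&i11 (add;and) pair
  cy7 -> i12 (beq) tail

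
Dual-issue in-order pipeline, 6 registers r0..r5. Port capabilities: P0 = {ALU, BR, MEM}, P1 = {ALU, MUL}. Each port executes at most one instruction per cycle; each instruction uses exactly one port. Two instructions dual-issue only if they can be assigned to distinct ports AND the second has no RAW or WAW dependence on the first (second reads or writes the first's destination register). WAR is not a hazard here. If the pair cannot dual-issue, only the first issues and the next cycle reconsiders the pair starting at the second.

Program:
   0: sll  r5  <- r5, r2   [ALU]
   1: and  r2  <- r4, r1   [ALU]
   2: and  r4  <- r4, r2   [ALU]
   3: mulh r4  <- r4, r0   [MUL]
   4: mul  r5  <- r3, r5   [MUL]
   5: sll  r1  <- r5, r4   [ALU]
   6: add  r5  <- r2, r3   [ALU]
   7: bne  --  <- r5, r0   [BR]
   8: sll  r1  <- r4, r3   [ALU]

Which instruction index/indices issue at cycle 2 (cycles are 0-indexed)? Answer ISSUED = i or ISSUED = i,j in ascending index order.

ISSUED = 3

c0: i0&i1 sll.ALU;and.ALU  pair
c1: i2 and.ALU  RAW+WAW r4
c2: i3 mulh.MUL  no-port MUL/MUL
c3: i4 mul.MUL  RAW r5
c4: i5&i6 sll.ALU;add.ALU  pair
c5: i7&i8 bne.BR;sll.ALU  pair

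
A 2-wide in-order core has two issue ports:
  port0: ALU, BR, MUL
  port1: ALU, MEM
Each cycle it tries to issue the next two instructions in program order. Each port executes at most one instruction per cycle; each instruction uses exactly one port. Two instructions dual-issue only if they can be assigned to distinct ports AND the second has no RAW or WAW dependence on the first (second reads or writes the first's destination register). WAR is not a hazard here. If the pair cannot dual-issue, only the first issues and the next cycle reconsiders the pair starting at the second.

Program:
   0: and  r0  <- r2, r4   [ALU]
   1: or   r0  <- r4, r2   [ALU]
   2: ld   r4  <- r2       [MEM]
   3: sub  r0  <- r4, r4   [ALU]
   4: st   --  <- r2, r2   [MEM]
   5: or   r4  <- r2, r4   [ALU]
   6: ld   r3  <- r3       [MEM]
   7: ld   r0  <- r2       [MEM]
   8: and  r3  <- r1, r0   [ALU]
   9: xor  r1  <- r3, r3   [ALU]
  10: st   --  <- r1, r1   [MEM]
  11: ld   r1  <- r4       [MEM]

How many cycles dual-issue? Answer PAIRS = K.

[0] i0  and.ALU  -- WAW r0
[1] i1,i2  or.ALU+ld.MEM  -- dual
[2] i3,i4  sub.ALU+st.MEM  -- dual
[3] i5,i6  or.ALU+ld.MEM  -- dual
[4] i7  ld.MEM  -- RAW r0
[5] i8  and.ALU  -- RAW r3
[6] i9  xor.ALU  -- RAW r1
[7] i10  st.MEM  -- no-port MEM/MEM
[8] i11  ld.MEM  -- tail

PAIRS = 3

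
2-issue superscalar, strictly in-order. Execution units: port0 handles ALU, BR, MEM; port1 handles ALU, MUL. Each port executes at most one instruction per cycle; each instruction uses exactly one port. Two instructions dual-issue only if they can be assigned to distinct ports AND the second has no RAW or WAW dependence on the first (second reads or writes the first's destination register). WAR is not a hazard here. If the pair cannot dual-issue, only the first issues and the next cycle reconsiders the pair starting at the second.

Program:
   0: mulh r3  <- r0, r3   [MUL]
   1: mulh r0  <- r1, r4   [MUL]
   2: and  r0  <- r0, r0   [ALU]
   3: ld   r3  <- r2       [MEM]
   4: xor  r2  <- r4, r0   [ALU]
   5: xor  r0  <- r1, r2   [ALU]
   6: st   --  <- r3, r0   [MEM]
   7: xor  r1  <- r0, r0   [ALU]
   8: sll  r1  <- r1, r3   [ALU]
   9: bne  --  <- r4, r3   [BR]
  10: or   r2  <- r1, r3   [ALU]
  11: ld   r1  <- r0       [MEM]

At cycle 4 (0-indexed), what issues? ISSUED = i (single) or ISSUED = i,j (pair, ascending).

ISSUED = 5

c0: i0 mulh.MUL  no-port MUL/MUL
c1: i1 mulh.MUL  RAW+WAW r0
c2: i2/i3 and.ALU/ld.MEM  pair
c3: i4 xor.ALU  RAW r2
c4: i5 xor.ALU  RAW r0
c5: i6/i7 st.MEM/xor.ALU  pair
c6: i8/i9 sll.ALU/bne.BR  pair
c7: i10/i11 or.ALU/ld.MEM  pair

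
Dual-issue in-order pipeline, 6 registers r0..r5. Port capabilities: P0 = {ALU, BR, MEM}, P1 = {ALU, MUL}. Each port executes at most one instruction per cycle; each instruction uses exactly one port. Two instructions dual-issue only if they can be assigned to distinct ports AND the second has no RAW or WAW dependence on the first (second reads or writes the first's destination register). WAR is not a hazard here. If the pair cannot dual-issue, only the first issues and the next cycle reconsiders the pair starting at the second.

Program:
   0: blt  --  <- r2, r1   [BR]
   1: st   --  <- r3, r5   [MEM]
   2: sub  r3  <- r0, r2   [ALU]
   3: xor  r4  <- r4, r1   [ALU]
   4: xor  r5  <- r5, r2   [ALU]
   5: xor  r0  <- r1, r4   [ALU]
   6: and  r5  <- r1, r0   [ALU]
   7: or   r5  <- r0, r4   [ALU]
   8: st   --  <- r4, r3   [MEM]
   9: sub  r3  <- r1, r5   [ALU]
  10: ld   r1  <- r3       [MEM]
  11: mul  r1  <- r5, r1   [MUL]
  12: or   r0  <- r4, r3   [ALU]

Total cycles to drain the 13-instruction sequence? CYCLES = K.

CYCLES = 9

#0 head=0: blt i0 no-port BR/MEM
#1 head=1: st sub i1&i2 2-wide
#2 head=3: xor xor i3&i4 2-wide
#3 head=5: xor i5 RAW r0
#4 head=6: and i6 WAW r5
#5 head=7: or st i7&i8 2-wide
#6 head=9: sub i9 RAW r3
#7 head=10: ld i10 RAW+WAW r1
#8 head=11: mul or i11&i12 2-wide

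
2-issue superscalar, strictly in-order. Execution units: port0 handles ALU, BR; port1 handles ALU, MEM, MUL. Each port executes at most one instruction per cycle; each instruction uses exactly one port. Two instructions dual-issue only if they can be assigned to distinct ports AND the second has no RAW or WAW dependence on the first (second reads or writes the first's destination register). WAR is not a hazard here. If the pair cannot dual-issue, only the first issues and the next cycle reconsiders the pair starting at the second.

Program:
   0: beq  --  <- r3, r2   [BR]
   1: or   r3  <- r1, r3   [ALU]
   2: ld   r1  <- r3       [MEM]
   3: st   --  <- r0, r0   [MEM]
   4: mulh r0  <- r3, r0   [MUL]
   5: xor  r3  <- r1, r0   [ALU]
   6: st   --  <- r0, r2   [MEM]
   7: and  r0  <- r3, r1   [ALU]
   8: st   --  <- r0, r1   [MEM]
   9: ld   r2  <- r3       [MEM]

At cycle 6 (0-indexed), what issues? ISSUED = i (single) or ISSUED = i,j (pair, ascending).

ISSUED = 8

t=0 i0+i1:beq.BR or.ALU ; dual
t=1 i2:ld.MEM ; no-port MEM/MEM
t=2 i3:st.MEM ; no-port MEM/MUL
t=3 i4:mulh.MUL ; RAW r0
t=4 i5+i6:xor.ALU st.MEM ; dual
t=5 i7:and.ALU ; RAW r0
t=6 i8:st.MEM ; no-port MEM/MEM
t=7 i9:ld.MEM ; tail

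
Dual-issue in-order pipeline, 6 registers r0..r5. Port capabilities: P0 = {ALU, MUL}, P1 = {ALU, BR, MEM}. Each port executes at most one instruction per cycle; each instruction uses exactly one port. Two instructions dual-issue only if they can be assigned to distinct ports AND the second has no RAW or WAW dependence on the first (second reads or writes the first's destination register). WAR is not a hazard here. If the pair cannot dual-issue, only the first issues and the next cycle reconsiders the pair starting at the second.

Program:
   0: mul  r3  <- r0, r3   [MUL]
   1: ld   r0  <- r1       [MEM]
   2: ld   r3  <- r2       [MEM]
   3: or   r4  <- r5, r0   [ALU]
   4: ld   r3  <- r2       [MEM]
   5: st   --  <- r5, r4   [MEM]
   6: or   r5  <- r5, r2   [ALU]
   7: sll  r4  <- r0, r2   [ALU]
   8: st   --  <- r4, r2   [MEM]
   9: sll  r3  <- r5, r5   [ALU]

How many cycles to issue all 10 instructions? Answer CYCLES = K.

[0] i0/i1  mul.MUL;ld.MEM  -- 2-wide
[1] i2/i3  ld.MEM;or.ALU  -- 2-wide
[2] i4  ld.MEM  -- no-port MEM/MEM
[3] i5/i6  st.MEM;or.ALU  -- 2-wide
[4] i7  sll.ALU  -- RAW r4
[5] i8/i9  st.MEM;sll.ALU  -- 2-wide

CYCLES = 6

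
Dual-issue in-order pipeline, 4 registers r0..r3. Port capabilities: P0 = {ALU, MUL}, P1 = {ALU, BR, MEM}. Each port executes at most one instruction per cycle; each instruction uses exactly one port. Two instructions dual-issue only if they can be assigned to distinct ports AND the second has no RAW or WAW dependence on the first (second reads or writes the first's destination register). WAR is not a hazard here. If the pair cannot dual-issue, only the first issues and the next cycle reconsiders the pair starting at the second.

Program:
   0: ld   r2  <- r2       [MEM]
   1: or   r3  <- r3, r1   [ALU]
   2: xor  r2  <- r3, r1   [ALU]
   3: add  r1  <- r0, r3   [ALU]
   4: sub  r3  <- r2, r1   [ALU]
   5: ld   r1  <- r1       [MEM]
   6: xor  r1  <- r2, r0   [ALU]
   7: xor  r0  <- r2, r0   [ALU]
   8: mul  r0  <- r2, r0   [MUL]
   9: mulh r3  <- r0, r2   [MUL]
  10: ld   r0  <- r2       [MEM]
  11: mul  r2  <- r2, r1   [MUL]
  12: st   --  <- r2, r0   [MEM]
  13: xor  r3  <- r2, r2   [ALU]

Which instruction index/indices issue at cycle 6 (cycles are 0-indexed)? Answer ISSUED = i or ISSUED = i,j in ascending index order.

0. ld+or @i0&i1  | 2-wide
1. xor+add @i2&i3  | 2-wide
2. sub+ld @i4&i5  | 2-wide
3. xor+xor @i6&i7  | 2-wide
4. mul @i8  | no-port MUL/MUL
5. mulh+ld @i9&i10  | 2-wide
6. mul @i11  | RAW r2
7. st+xor @i12&i13  | 2-wide

ISSUED = 11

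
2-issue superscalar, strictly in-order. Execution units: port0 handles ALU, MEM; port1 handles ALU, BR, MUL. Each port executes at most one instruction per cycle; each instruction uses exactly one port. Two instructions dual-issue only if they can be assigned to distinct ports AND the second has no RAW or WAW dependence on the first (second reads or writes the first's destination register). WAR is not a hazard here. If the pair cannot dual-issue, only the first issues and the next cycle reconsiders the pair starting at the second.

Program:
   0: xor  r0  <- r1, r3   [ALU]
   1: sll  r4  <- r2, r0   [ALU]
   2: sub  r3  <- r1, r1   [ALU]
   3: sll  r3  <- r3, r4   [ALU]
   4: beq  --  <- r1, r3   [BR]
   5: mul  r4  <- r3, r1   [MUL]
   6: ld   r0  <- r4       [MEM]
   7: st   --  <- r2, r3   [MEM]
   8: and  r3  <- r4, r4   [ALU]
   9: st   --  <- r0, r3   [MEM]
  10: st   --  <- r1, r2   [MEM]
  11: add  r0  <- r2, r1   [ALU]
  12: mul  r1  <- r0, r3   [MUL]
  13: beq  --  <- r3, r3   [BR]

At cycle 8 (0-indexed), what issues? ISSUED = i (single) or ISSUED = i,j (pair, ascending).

0. xor.ALU @i0  | RAW r0
1. sll.ALU sub.ALU @i1&i2  | dual
2. sll.ALU @i3  | RAW r3
3. beq.BR @i4  | no-port BR/MUL
4. mul.MUL @i5  | RAW r4
5. ld.MEM @i6  | no-port MEM/MEM
6. st.MEM and.ALU @i7&i8  | dual
7. st.MEM @i9  | no-port MEM/MEM
8. st.MEM add.ALU @i10&i11  | dual
9. mul.MUL @i12  | no-port MUL/BR
10. beq.BR @i13  | tail

ISSUED = 10,11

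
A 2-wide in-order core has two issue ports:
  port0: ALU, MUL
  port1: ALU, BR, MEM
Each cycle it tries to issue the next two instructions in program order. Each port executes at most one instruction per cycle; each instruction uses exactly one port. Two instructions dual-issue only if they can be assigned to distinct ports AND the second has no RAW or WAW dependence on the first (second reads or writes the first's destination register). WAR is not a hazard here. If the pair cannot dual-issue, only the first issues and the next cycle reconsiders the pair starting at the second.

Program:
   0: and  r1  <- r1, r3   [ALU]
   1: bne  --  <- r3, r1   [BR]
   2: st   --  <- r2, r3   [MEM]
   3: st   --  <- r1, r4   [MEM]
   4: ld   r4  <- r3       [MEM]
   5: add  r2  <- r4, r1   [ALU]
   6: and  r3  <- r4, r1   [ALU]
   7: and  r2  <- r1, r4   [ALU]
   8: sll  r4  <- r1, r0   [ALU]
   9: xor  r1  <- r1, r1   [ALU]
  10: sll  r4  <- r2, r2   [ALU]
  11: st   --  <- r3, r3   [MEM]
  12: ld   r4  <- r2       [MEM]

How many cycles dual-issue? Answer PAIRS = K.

c0: i0 and  RAW r1
c1: i1 bne  no-port BR/MEM
c2: i2 st  no-port MEM/MEM
c3: i3 st  no-port MEM/MEM
c4: i4 ld  RAW r4
c5: i5/i6 add/and  dual
c6: i7/i8 and/sll  dual
c7: i9/i10 xor/sll  dual
c8: i11 st  no-port MEM/MEM
c9: i12 ld  tail

PAIRS = 3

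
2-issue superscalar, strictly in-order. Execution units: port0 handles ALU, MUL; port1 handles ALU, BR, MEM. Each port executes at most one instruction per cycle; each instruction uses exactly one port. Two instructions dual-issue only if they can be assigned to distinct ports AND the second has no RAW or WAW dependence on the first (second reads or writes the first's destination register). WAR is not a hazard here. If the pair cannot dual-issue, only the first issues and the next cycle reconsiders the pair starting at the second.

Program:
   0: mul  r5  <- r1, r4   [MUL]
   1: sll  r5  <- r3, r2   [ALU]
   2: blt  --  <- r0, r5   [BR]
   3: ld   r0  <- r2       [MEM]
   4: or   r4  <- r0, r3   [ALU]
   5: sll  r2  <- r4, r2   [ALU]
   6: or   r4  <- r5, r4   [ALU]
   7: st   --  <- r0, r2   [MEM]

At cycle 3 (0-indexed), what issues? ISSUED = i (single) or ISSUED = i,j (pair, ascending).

c0: i0 mul  WAW r5
c1: i1 sll  RAW r5
c2: i2 blt  no-port BR/MEM
c3: i3 ld  RAW r0
c4: i4 or  RAW r4
c5: i5+i6 sll/or  2-wide
c6: i7 st  tail

ISSUED = 3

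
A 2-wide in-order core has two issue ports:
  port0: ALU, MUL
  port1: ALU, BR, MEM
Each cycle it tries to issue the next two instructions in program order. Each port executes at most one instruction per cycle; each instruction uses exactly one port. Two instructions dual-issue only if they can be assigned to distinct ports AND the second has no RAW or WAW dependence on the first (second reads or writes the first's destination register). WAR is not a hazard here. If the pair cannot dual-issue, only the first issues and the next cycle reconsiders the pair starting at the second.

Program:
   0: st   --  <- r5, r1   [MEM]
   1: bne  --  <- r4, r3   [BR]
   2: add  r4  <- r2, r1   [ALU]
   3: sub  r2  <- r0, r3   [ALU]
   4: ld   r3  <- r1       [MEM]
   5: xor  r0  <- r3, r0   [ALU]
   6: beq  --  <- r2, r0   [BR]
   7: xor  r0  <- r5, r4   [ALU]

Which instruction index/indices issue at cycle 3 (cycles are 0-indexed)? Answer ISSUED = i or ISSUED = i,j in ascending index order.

[0] i0  st  -- no-port MEM/BR
[1] i1,i2  bne;add  -- 2-wide
[2] i3,i4  sub;ld  -- 2-wide
[3] i5  xor  -- RAW r0
[4] i6,i7  beq;xor  -- 2-wide

ISSUED = 5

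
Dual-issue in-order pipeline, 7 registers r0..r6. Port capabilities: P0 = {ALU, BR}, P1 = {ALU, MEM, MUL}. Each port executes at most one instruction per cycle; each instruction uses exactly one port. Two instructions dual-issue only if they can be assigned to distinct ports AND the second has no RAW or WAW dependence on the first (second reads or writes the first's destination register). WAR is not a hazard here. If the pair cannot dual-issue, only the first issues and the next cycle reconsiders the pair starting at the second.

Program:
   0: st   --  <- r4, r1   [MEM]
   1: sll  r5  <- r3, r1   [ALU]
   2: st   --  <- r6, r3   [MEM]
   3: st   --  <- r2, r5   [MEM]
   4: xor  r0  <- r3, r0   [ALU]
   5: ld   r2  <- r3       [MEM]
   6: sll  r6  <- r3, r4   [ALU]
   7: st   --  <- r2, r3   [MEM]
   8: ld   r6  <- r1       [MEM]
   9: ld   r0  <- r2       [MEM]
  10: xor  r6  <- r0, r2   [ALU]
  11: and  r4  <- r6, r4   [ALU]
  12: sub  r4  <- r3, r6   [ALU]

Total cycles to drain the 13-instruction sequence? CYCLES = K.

CYCLES = 10

t=0 i0,i1:st.MEM sll.ALU ; pair
t=1 i2:st.MEM ; no-port MEM/MEM
t=2 i3,i4:st.MEM xor.ALU ; pair
t=3 i5,i6:ld.MEM sll.ALU ; pair
t=4 i7:st.MEM ; no-port MEM/MEM
t=5 i8:ld.MEM ; no-port MEM/MEM
t=6 i9:ld.MEM ; RAW r0
t=7 i10:xor.ALU ; RAW r6
t=8 i11:and.ALU ; WAW r4
t=9 i12:sub.ALU ; tail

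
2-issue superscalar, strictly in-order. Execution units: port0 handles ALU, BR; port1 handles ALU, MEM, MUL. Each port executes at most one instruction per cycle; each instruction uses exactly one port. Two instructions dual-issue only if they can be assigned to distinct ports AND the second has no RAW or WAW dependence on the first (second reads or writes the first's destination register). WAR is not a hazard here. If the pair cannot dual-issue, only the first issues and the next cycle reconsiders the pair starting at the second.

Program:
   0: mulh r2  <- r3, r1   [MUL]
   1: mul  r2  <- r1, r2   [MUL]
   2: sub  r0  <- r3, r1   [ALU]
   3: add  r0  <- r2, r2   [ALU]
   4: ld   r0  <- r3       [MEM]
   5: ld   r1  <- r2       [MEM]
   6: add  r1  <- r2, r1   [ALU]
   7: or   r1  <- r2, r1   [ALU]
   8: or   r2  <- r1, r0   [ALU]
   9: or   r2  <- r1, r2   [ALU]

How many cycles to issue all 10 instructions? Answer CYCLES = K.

[0] i0  mulh  -- no-port MUL/MUL
[1] i1&i2  mul/sub  -- dual
[2] i3  add  -- WAW r0
[3] i4  ld  -- no-port MEM/MEM
[4] i5  ld  -- RAW+WAW r1
[5] i6  add  -- RAW+WAW r1
[6] i7  or  -- RAW r1
[7] i8  or  -- RAW+WAW r2
[8] i9  or  -- tail

CYCLES = 9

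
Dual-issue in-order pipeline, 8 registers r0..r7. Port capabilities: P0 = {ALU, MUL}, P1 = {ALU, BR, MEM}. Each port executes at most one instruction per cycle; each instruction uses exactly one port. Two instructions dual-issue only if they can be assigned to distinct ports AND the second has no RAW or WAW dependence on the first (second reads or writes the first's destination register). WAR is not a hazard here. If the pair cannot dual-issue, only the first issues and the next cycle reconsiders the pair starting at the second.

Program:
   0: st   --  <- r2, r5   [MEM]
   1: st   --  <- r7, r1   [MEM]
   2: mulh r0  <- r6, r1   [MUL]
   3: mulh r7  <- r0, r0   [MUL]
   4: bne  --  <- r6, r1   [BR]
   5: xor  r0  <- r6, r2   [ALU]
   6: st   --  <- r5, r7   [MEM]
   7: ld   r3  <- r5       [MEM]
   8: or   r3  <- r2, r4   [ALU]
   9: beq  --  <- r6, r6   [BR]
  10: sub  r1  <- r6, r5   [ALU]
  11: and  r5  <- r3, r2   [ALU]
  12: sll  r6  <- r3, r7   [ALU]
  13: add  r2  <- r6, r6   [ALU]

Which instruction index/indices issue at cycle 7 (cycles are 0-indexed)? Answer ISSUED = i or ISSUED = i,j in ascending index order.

  cy0 -> i0 (st.MEM) no-port MEM/MEM
  cy1 -> i1,i2 (st.MEM+mulh.MUL) 2-wide
  cy2 -> i3,i4 (mulh.MUL+bne.BR) 2-wide
  cy3 -> i5,i6 (xor.ALU+st.MEM) 2-wide
  cy4 -> i7 (ld.MEM) WAW r3
  cy5 -> i8,i9 (or.ALU+beq.BR) 2-wide
  cy6 -> i10,i11 (sub.ALU+and.ALU) 2-wide
  cy7 -> i12 (sll.ALU) RAW r6
  cy8 -> i13 (add.ALU) tail

ISSUED = 12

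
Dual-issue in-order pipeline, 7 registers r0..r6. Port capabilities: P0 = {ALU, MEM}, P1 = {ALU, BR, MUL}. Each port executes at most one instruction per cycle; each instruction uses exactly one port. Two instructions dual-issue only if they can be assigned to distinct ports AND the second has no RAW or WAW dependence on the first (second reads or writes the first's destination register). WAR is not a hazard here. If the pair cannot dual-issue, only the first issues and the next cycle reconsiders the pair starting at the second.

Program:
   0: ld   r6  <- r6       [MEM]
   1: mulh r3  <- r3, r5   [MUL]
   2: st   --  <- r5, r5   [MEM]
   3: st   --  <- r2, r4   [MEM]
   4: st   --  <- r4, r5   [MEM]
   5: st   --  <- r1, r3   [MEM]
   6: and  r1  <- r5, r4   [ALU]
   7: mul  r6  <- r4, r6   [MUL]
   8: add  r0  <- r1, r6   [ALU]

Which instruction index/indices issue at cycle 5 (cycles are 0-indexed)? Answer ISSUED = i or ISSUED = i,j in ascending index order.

ISSUED = 7

#0 head=0: ld.MEM+mulh.MUL i0/i1 dual
#1 head=2: st.MEM i2 no-port MEM/MEM
#2 head=3: st.MEM i3 no-port MEM/MEM
#3 head=4: st.MEM i4 no-port MEM/MEM
#4 head=5: st.MEM+and.ALU i5/i6 dual
#5 head=7: mul.MUL i7 RAW r6
#6 head=8: add.ALU i8 tail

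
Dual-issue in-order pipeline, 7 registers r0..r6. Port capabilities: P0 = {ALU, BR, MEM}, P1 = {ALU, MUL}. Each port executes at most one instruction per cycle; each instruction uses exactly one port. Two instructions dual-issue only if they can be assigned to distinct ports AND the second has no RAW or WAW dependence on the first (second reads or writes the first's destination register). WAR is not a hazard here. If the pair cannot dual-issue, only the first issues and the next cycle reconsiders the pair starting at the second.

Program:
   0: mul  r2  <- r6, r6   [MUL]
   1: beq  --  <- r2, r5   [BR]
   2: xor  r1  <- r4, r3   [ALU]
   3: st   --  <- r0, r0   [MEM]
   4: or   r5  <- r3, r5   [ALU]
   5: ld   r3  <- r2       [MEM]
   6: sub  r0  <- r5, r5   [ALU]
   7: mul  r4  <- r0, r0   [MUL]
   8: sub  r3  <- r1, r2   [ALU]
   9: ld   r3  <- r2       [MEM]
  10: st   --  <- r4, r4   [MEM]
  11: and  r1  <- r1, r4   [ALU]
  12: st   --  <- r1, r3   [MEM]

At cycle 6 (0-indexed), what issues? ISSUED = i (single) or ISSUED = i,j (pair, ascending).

ISSUED = 10,11

#0 head=0: mul.MUL i0 RAW r2
#1 head=1: beq.BR xor.ALU i1,i2 2-wide
#2 head=3: st.MEM or.ALU i3,i4 2-wide
#3 head=5: ld.MEM sub.ALU i5,i6 2-wide
#4 head=7: mul.MUL sub.ALU i7,i8 2-wide
#5 head=9: ld.MEM i9 no-port MEM/MEM
#6 head=10: st.MEM and.ALU i10,i11 2-wide
#7 head=12: st.MEM i12 tail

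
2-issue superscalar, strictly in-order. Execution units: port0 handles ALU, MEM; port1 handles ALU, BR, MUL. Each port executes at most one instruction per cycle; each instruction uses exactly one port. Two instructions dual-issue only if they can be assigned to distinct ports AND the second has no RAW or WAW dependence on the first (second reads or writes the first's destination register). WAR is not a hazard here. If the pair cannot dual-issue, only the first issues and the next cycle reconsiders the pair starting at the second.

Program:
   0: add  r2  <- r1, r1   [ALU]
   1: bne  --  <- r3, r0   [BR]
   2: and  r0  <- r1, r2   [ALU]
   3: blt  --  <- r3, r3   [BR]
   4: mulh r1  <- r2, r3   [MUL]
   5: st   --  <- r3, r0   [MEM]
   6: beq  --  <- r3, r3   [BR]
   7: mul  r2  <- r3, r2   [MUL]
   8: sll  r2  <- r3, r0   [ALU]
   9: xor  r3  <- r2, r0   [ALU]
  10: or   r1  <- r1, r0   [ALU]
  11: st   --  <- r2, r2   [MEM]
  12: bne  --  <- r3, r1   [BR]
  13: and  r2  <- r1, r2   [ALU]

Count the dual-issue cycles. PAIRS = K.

PAIRS = 5

#0 head=0: add/bne i0+i1 pair
#1 head=2: and/blt i2+i3 pair
#2 head=4: mulh/st i4+i5 pair
#3 head=6: beq i6 no-port BR/MUL
#4 head=7: mul i7 WAW r2
#5 head=8: sll i8 RAW r2
#6 head=9: xor/or i9+i10 pair
#7 head=11: st/bne i11+i12 pair
#8 head=13: and i13 tail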